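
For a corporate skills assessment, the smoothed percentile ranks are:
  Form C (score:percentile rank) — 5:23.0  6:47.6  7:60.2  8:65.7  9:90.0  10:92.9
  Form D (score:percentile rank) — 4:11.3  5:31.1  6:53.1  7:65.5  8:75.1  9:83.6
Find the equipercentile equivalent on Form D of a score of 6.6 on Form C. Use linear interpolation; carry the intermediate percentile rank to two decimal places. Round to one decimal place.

6.2

PR of 6.6 on Form C: 47.6 + (6.6 − 6)/(7 − 6) × (60.2 − 47.6) = 55.16
On Form D, PR 55.16 falls between score 6 (PR 53.1) and 7 (PR 65.5).
Interpolate: 6 + (55.16 − 53.1)/(65.5 − 53.1) × (7 − 6) = 6.2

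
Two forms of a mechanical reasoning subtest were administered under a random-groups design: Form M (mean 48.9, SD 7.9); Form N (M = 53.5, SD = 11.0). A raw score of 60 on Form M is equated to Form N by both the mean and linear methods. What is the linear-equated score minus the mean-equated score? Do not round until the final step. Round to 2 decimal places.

Mean-equated: 60 + (53.5 − 48.9) = 64.60
Linear-equated: (11.0/7.9)(60 − 48.9) + 53.5 = 68.956
Difference = 68.956 − 64.60 = 4.36

4.36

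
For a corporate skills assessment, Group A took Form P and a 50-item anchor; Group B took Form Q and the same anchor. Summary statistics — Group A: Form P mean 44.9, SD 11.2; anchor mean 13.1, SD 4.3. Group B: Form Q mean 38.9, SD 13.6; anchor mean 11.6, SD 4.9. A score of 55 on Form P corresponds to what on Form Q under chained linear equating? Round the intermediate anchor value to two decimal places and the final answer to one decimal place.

Form P → anchor (Group A): v = (4.3/11.2)(55 − 44.9) + 13.1 = 16.98
anchor → Form Q (Group B): y = (13.6/4.9)(16.98 − 11.6) + 38.9 = 53.8

53.8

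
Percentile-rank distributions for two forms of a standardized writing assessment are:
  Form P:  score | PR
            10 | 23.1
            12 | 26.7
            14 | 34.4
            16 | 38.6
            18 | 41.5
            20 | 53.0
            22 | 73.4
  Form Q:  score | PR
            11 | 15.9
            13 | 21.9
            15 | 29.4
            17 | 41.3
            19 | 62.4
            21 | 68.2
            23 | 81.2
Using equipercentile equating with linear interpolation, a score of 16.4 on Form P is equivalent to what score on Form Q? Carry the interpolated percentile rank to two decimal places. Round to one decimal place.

PR of 16.4 on Form P: 38.6 + (16.4 − 16)/(18 − 16) × (41.5 − 38.6) = 39.18
On Form Q, PR 39.18 falls between score 15 (PR 29.4) and 17 (PR 41.3).
Interpolate: 15 + (39.18 − 29.4)/(41.3 − 29.4) × (17 − 15) = 16.6

16.6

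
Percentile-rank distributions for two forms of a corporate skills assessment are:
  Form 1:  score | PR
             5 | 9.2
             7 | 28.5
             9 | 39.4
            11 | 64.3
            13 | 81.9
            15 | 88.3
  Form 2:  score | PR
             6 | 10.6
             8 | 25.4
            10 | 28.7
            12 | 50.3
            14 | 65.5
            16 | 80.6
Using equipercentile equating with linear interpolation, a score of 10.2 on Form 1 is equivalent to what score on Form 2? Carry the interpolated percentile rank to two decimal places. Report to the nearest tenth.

PR of 10.2 on Form 1: 39.4 + (10.2 − 9)/(11 − 9) × (64.3 − 39.4) = 54.34
On Form 2, PR 54.34 falls between score 12 (PR 50.3) and 14 (PR 65.5).
Interpolate: 12 + (54.34 − 50.3)/(65.5 − 50.3) × (14 − 12) = 12.5

12.5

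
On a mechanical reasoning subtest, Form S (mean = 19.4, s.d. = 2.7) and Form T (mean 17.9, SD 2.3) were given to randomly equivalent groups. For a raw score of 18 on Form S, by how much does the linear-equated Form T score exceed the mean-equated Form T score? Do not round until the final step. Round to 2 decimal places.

0.21

Mean-equated: 18 + (17.9 − 19.4) = 16.50
Linear-equated: (2.3/2.7)(18 − 19.4) + 17.9 = 16.707
Difference = 16.707 − 16.50 = 0.21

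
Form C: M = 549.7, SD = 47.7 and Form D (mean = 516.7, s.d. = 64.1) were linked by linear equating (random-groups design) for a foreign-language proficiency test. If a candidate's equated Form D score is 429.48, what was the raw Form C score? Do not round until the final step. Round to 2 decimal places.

Invert y = (SD_Y/SD_X)(x − M_X) + M_Y:
x = (SD_X/SD_Y)(y − M_Y) + M_X = (47.7/64.1)(429.48 − 516.7) + 549.7
x = 0.744150 × -87.220 + 549.7 = 484.80

484.80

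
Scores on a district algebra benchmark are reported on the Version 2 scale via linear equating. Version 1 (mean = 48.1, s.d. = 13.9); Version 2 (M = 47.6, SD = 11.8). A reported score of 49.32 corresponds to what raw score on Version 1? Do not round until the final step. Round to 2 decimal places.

Invert y = (SD_Y/SD_X)(x − M_X) + M_Y:
x = (SD_X/SD_Y)(y − M_Y) + M_X = (13.9/11.8)(49.32 − 47.6) + 48.1
x = 1.177966 × 1.720 + 48.1 = 50.13

50.13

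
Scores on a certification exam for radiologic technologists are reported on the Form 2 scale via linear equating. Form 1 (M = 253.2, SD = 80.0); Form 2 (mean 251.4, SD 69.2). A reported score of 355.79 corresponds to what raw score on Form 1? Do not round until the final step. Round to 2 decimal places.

Invert y = (SD_Y/SD_X)(x − M_X) + M_Y:
x = (SD_X/SD_Y)(y − M_Y) + M_X = (80.0/69.2)(355.79 − 251.4) + 253.2
x = 1.156069 × 104.390 + 253.2 = 373.88

373.88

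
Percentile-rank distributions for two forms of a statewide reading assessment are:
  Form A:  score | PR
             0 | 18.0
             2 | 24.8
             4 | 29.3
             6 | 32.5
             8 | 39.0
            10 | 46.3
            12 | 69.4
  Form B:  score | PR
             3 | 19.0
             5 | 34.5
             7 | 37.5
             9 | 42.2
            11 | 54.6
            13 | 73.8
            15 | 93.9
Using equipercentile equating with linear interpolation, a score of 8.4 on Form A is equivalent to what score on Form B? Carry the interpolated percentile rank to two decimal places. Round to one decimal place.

PR of 8.4 on Form A: 39.0 + (8.4 − 8)/(10 − 8) × (46.3 − 39.0) = 40.46
On Form B, PR 40.46 falls between score 7 (PR 37.5) and 9 (PR 42.2).
Interpolate: 7 + (40.46 − 37.5)/(42.2 − 37.5) × (9 − 7) = 8.3

8.3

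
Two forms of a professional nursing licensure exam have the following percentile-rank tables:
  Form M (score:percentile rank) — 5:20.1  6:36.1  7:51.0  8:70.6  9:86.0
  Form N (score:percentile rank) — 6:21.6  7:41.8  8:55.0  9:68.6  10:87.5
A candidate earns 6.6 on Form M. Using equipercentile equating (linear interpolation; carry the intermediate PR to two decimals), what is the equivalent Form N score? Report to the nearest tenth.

PR of 6.6 on Form M: 36.1 + (6.6 − 6)/(7 − 6) × (51.0 − 36.1) = 45.04
On Form N, PR 45.04 falls between score 7 (PR 41.8) and 8 (PR 55.0).
Interpolate: 7 + (45.04 − 41.8)/(55.0 − 41.8) × (8 − 7) = 7.2

7.2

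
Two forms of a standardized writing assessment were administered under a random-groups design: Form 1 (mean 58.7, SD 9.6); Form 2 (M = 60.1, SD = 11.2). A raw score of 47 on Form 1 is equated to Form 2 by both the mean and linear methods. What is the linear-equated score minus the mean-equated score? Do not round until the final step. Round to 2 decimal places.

-1.95

Mean-equated: 47 + (60.1 − 58.7) = 48.40
Linear-equated: (11.2/9.6)(47 − 58.7) + 60.1 = 46.450
Difference = 46.450 − 48.40 = -1.95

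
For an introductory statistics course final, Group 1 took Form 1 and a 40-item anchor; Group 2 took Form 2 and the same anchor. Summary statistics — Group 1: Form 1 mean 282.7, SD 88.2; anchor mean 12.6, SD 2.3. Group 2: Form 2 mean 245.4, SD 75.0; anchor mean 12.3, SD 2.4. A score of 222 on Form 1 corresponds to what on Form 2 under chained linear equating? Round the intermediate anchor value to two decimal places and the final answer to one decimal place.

205.4

Form 1 → anchor (Group 1): v = (2.3/88.2)(222 − 282.7) + 12.6 = 11.02
anchor → Form 2 (Group 2): y = (75.0/2.4)(11.02 − 12.3) + 245.4 = 205.4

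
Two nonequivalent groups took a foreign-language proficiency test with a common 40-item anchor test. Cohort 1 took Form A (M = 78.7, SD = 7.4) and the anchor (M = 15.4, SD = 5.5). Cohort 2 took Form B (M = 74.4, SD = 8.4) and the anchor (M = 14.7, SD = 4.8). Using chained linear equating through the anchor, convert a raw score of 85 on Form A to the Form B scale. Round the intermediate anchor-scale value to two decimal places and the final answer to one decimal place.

Form A → anchor (Cohort 1): v = (5.5/7.4)(85 − 78.7) + 15.4 = 20.08
anchor → Form B (Cohort 2): y = (8.4/4.8)(20.08 − 14.7) + 74.4 = 83.8

83.8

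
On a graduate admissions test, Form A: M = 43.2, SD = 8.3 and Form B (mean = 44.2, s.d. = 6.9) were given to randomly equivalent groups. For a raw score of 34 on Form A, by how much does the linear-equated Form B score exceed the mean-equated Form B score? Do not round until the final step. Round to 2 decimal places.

Mean-equated: 34 + (44.2 − 43.2) = 35.00
Linear-equated: (6.9/8.3)(34 − 43.2) + 44.2 = 36.552
Difference = 36.552 − 35.00 = 1.55

1.55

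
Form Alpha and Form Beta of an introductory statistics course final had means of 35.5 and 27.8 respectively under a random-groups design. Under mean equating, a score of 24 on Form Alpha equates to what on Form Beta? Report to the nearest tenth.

16.3

Mean equating: y = x + (M_Y − M_X) = 24 + (27.8 − 35.5) = 16.3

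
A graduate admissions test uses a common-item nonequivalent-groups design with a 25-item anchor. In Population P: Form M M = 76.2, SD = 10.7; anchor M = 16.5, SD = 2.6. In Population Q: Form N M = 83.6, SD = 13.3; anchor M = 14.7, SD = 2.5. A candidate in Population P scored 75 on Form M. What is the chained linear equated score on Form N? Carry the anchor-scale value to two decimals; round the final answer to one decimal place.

91.6

Form M → anchor (Population P): v = (2.6/10.7)(75 − 76.2) + 16.5 = 16.21
anchor → Form N (Population Q): y = (13.3/2.5)(16.21 − 14.7) + 83.6 = 91.6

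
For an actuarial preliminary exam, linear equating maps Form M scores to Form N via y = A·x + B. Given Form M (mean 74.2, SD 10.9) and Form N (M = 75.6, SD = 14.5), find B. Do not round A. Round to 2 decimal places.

A = SD_Y / SD_X = 14.5 / 10.9 = 1.330275
B = M_Y − A·M_X = 75.6 − 1.330275 × 74.2 = -23.11

-23.11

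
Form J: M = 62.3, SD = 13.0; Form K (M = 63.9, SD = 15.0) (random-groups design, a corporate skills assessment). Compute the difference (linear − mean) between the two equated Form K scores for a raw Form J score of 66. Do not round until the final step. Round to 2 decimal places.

0.57

Mean-equated: 66 + (63.9 − 62.3) = 67.60
Linear-equated: (15.0/13.0)(66 − 62.3) + 63.9 = 68.169
Difference = 68.169 − 67.60 = 0.57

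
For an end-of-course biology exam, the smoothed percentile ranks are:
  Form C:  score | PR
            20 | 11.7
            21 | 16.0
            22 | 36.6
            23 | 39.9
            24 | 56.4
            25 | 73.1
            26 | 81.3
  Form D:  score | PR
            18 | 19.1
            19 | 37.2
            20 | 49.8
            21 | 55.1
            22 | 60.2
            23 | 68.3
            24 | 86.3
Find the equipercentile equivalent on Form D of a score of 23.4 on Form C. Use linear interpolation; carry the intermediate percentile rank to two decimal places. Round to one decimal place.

PR of 23.4 on Form C: 39.9 + (23.4 − 23)/(24 − 23) × (56.4 − 39.9) = 46.50
On Form D, PR 46.50 falls between score 19 (PR 37.2) and 20 (PR 49.8).
Interpolate: 19 + (46.50 − 37.2)/(49.8 − 37.2) × (20 − 19) = 19.7

19.7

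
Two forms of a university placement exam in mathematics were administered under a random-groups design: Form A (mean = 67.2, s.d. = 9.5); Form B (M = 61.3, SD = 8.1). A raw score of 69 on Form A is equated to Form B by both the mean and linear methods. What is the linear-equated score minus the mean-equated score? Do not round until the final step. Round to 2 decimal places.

Mean-equated: 69 + (61.3 − 67.2) = 63.10
Linear-equated: (8.1/9.5)(69 − 67.2) + 61.3 = 62.835
Difference = 62.835 − 63.10 = -0.27

-0.27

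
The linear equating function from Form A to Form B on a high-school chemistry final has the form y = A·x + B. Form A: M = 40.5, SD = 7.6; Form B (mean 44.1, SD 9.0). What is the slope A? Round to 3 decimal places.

1.184

A = SD_Y / SD_X = 9.0 / 7.6 = 1.184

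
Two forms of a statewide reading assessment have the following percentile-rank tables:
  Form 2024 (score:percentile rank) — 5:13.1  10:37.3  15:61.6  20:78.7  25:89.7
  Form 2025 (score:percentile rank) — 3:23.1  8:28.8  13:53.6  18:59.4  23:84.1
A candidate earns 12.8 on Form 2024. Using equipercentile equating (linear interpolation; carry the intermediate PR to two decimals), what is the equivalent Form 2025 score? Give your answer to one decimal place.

PR of 12.8 on Form 2024: 37.3 + (12.8 − 10)/(15 − 10) × (61.6 − 37.3) = 50.91
On Form 2025, PR 50.91 falls between score 8 (PR 28.8) and 13 (PR 53.6).
Interpolate: 8 + (50.91 − 28.8)/(53.6 − 28.8) × (13 − 8) = 12.5

12.5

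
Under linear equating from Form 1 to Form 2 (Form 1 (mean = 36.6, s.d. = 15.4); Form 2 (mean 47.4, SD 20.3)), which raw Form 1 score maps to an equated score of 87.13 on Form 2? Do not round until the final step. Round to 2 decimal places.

66.74

Invert y = (SD_Y/SD_X)(x − M_X) + M_Y:
x = (SD_X/SD_Y)(y − M_Y) + M_X = (15.4/20.3)(87.13 − 47.4) + 36.6
x = 0.758621 × 39.730 + 36.6 = 66.74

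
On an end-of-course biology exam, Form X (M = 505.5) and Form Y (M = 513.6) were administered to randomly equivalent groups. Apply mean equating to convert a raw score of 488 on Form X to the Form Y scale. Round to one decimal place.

496.1

Mean equating: y = x + (M_Y − M_X) = 488 + (513.6 − 505.5) = 496.1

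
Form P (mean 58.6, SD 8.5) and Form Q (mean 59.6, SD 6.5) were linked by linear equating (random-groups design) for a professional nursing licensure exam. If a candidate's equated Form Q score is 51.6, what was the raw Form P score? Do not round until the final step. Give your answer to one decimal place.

Invert y = (SD_Y/SD_X)(x − M_X) + M_Y:
x = (SD_X/SD_Y)(y − M_Y) + M_X = (8.5/6.5)(51.6 − 59.6) + 58.6
x = 1.307692 × -8.000 + 58.6 = 48.1

48.1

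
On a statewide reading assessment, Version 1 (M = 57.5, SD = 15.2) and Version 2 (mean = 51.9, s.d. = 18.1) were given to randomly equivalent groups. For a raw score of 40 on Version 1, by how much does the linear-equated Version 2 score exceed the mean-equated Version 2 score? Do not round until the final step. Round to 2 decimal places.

Mean-equated: 40 + (51.9 − 57.5) = 34.40
Linear-equated: (18.1/15.2)(40 − 57.5) + 51.9 = 31.061
Difference = 31.061 − 34.40 = -3.34

-3.34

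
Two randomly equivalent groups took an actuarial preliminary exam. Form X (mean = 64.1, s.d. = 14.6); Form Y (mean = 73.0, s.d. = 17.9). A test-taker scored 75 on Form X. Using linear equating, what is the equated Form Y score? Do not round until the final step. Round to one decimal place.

Linear equating: y = (SD_Y/SD_X)(x − M_X) + M_Y
y = (17.9/14.6)(75 − 64.1) + 73.0
y = 1.226027 × 10.9 + 73.0 = 13.3637 + 73.0 = 86.4

86.4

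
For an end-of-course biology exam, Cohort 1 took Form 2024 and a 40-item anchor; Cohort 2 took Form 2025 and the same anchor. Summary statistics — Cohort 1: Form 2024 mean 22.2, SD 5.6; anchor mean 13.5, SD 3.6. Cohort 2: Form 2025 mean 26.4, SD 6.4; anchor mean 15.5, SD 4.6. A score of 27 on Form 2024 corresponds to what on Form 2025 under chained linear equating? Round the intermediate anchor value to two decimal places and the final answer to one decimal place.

Form 2024 → anchor (Cohort 1): v = (3.6/5.6)(27 − 22.2) + 13.5 = 16.59
anchor → Form 2025 (Cohort 2): y = (6.4/4.6)(16.59 − 15.5) + 26.4 = 27.9

27.9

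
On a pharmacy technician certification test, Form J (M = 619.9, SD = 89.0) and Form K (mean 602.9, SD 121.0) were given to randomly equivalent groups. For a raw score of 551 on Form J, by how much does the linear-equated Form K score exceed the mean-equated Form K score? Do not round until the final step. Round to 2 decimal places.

Mean-equated: 551 + (602.9 − 619.9) = 534.00
Linear-equated: (121.0/89.0)(551 − 619.9) + 602.9 = 509.227
Difference = 509.227 − 534.00 = -24.77

-24.77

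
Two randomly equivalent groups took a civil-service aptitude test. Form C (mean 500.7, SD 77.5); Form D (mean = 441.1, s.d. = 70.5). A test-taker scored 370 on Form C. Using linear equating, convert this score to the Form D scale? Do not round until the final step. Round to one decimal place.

322.2

Linear equating: y = (SD_Y/SD_X)(x − M_X) + M_Y
y = (70.5/77.5)(370 − 500.7) + 441.1
y = 0.909677 × -130.7 + 441.1 = -118.8948 + 441.1 = 322.2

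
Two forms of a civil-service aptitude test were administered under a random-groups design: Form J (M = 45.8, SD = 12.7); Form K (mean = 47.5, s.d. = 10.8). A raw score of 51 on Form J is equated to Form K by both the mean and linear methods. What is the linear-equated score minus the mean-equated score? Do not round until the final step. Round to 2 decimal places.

-0.78

Mean-equated: 51 + (47.5 − 45.8) = 52.70
Linear-equated: (10.8/12.7)(51 − 45.8) + 47.5 = 51.922
Difference = 51.922 − 52.70 = -0.78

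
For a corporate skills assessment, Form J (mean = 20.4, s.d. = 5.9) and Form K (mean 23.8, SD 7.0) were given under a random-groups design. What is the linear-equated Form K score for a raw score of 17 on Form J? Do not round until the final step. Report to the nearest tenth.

19.8

Linear equating: y = (SD_Y/SD_X)(x − M_X) + M_Y
y = (7.0/5.9)(17 − 20.4) + 23.8
y = 1.186441 × -3.4 + 23.8 = -4.0339 + 23.8 = 19.8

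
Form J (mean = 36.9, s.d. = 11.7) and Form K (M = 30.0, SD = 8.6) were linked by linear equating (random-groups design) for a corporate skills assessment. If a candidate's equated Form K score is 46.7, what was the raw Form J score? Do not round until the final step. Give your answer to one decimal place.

59.6

Invert y = (SD_Y/SD_X)(x − M_X) + M_Y:
x = (SD_X/SD_Y)(y − M_Y) + M_X = (11.7/8.6)(46.7 − 30.0) + 36.9
x = 1.360465 × 16.700 + 36.9 = 59.6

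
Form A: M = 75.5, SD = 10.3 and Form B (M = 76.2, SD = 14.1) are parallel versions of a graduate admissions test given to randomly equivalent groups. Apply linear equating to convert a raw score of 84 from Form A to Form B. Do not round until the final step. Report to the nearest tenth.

Linear equating: y = (SD_Y/SD_X)(x − M_X) + M_Y
y = (14.1/10.3)(84 − 75.5) + 76.2
y = 1.368932 × 8.5 + 76.2 = 11.6359 + 76.2 = 87.8

87.8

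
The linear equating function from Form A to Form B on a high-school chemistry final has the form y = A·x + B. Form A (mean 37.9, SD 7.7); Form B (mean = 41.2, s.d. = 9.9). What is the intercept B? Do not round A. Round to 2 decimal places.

-7.53

A = SD_Y / SD_X = 9.9 / 7.7 = 1.285714
B = M_Y − A·M_X = 41.2 − 1.285714 × 37.9 = -7.53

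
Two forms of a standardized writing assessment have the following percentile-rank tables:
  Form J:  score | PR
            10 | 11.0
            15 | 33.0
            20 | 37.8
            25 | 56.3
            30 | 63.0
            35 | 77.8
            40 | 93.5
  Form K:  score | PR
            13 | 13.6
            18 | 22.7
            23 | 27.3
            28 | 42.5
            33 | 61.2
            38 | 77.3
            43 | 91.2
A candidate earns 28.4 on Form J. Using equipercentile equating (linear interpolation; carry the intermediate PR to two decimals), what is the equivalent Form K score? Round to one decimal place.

PR of 28.4 on Form J: 56.3 + (28.4 − 25)/(30 − 25) × (63.0 − 56.3) = 60.86
On Form K, PR 60.86 falls between score 28 (PR 42.5) and 33 (PR 61.2).
Interpolate: 28 + (60.86 − 42.5)/(61.2 − 42.5) × (33 − 28) = 32.9

32.9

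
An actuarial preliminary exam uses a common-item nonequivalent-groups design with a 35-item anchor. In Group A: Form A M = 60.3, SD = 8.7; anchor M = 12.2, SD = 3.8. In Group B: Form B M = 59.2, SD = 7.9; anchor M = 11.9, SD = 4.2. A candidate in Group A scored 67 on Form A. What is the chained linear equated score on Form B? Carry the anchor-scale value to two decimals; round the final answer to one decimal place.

Form A → anchor (Group A): v = (3.8/8.7)(67 − 60.3) + 12.2 = 15.13
anchor → Form B (Group B): y = (7.9/4.2)(15.13 − 11.9) + 59.2 = 65.3

65.3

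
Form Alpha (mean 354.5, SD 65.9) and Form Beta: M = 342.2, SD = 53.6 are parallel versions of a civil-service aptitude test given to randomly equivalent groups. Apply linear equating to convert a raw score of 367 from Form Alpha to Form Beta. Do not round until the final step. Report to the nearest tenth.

352.4

Linear equating: y = (SD_Y/SD_X)(x − M_X) + M_Y
y = (53.6/65.9)(367 − 354.5) + 342.2
y = 0.813354 × 12.5 + 342.2 = 10.1669 + 342.2 = 352.4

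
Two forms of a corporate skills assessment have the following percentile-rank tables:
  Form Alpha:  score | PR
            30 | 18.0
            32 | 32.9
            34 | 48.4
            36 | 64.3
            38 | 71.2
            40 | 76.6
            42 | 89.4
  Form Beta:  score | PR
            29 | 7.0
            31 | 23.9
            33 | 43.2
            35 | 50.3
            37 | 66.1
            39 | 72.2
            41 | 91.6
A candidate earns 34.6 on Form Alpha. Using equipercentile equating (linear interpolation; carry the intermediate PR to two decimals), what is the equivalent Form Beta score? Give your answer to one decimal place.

35.4

PR of 34.6 on Form Alpha: 48.4 + (34.6 − 34)/(36 − 34) × (64.3 − 48.4) = 53.17
On Form Beta, PR 53.17 falls between score 35 (PR 50.3) and 37 (PR 66.1).
Interpolate: 35 + (53.17 − 50.3)/(66.1 − 50.3) × (37 − 35) = 35.4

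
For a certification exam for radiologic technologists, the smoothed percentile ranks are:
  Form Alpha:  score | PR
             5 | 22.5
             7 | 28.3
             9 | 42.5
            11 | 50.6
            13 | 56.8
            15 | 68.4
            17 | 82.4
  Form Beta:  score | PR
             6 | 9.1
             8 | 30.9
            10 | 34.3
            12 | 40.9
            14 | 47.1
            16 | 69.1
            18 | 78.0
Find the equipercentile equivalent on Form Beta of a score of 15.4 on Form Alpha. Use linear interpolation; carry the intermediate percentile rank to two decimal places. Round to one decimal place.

PR of 15.4 on Form Alpha: 68.4 + (15.4 − 15)/(17 − 15) × (82.4 − 68.4) = 71.20
On Form Beta, PR 71.20 falls between score 16 (PR 69.1) and 18 (PR 78.0).
Interpolate: 16 + (71.20 − 69.1)/(78.0 − 69.1) × (18 − 16) = 16.5

16.5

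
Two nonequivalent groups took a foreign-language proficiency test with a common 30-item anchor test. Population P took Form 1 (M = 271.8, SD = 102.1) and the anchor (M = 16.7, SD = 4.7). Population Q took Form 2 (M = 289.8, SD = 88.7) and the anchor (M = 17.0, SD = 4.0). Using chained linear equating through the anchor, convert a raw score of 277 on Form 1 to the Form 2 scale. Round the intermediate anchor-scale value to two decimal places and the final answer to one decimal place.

288.5

Form 1 → anchor (Population P): v = (4.7/102.1)(277 − 271.8) + 16.7 = 16.94
anchor → Form 2 (Population Q): y = (88.7/4.0)(16.94 − 17.0) + 289.8 = 288.5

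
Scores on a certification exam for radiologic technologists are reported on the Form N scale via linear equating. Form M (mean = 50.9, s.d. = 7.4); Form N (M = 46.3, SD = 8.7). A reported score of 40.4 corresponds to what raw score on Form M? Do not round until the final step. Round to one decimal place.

Invert y = (SD_Y/SD_X)(x − M_X) + M_Y:
x = (SD_X/SD_Y)(y − M_Y) + M_X = (7.4/8.7)(40.4 − 46.3) + 50.9
x = 0.850575 × -5.900 + 50.9 = 45.9

45.9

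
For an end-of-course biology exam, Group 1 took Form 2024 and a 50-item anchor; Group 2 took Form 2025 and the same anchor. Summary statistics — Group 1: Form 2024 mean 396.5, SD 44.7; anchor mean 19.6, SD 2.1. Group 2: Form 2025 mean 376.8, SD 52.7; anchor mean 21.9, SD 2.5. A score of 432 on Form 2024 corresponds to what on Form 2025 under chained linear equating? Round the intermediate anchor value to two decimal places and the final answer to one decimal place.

363.5

Form 2024 → anchor (Group 1): v = (2.1/44.7)(432 − 396.5) + 19.6 = 21.27
anchor → Form 2025 (Group 2): y = (52.7/2.5)(21.27 − 21.9) + 376.8 = 363.5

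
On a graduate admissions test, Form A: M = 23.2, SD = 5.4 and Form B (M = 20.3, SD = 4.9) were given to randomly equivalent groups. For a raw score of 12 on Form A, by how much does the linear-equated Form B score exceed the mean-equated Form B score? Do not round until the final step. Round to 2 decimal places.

Mean-equated: 12 + (20.3 − 23.2) = 9.10
Linear-equated: (4.9/5.4)(12 − 23.2) + 20.3 = 10.137
Difference = 10.137 − 9.10 = 1.04

1.04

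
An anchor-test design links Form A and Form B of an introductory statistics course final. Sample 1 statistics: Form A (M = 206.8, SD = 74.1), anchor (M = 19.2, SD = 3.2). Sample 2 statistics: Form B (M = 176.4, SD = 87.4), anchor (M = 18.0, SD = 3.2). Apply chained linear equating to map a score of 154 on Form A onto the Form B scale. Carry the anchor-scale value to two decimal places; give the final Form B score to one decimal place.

Form A → anchor (Sample 1): v = (3.2/74.1)(154 − 206.8) + 19.2 = 16.92
anchor → Form B (Sample 2): y = (87.4/3.2)(16.92 − 18.0) + 176.4 = 146.9

146.9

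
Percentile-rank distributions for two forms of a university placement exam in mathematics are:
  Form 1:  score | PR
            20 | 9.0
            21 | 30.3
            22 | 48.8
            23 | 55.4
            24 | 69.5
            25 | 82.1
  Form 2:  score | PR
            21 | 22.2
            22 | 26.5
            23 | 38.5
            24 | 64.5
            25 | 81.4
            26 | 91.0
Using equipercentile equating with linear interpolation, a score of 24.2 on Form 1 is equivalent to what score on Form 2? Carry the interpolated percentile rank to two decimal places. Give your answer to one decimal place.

24.4

PR of 24.2 on Form 1: 69.5 + (24.2 − 24)/(25 − 24) × (82.1 − 69.5) = 72.02
On Form 2, PR 72.02 falls between score 24 (PR 64.5) and 25 (PR 81.4).
Interpolate: 24 + (72.02 − 64.5)/(81.4 − 64.5) × (25 − 24) = 24.4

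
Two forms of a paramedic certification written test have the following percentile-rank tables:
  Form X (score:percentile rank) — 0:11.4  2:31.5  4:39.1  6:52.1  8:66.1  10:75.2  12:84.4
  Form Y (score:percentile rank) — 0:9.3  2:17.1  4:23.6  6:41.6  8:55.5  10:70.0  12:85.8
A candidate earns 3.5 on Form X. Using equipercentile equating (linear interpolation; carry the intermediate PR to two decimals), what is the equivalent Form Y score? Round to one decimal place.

PR of 3.5 on Form X: 31.5 + (3.5 − 2)/(4 − 2) × (39.1 − 31.5) = 37.20
On Form Y, PR 37.20 falls between score 4 (PR 23.6) and 6 (PR 41.6).
Interpolate: 4 + (37.20 − 23.6)/(41.6 − 23.6) × (6 − 4) = 5.5

5.5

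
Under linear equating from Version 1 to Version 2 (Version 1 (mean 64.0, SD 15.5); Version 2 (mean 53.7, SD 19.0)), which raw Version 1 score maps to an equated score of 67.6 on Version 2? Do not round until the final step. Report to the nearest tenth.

Invert y = (SD_Y/SD_X)(x − M_X) + M_Y:
x = (SD_X/SD_Y)(y − M_Y) + M_X = (15.5/19.0)(67.6 − 53.7) + 64.0
x = 0.815789 × 13.900 + 64.0 = 75.3

75.3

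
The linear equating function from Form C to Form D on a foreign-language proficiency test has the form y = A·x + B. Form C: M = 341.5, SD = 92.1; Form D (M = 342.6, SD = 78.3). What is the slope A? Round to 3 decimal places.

A = SD_Y / SD_X = 78.3 / 92.1 = 0.850

0.850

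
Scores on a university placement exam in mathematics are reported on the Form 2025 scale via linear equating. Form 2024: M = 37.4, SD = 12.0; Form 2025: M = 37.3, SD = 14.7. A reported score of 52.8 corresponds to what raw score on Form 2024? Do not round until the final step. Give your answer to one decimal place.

50.1

Invert y = (SD_Y/SD_X)(x − M_X) + M_Y:
x = (SD_X/SD_Y)(y − M_Y) + M_X = (12.0/14.7)(52.8 − 37.3) + 37.4
x = 0.816327 × 15.500 + 37.4 = 50.1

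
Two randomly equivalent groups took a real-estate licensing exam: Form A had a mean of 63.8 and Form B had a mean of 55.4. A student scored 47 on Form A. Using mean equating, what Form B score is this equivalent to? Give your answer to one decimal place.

Mean equating: y = x + (M_Y − M_X) = 47 + (55.4 − 63.8) = 38.6

38.6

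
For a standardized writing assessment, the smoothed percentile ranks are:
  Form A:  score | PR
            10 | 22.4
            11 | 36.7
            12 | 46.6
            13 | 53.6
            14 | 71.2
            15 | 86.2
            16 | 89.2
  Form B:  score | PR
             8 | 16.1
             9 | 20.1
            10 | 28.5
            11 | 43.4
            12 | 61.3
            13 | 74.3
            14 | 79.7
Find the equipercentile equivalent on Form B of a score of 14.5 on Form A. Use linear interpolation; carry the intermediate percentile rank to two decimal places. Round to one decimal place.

13.8

PR of 14.5 on Form A: 71.2 + (14.5 − 14)/(15 − 14) × (86.2 − 71.2) = 78.70
On Form B, PR 78.70 falls between score 13 (PR 74.3) and 14 (PR 79.7).
Interpolate: 13 + (78.70 − 74.3)/(79.7 − 74.3) × (14 − 13) = 13.8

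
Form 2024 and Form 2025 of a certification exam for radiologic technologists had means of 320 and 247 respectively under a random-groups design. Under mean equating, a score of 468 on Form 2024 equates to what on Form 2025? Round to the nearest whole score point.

Mean equating: y = x + (M_Y − M_X) = 468 + (247 − 320) = 395

395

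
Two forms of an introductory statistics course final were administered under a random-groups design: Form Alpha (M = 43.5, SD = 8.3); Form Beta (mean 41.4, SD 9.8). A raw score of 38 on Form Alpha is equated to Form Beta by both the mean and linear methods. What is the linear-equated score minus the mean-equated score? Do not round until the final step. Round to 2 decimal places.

Mean-equated: 38 + (41.4 − 43.5) = 35.90
Linear-equated: (9.8/8.3)(38 − 43.5) + 41.4 = 34.906
Difference = 34.906 − 35.90 = -0.99

-0.99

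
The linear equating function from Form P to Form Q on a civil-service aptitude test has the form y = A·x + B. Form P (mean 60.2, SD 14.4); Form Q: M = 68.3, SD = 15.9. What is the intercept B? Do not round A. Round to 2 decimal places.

1.83

A = SD_Y / SD_X = 15.9 / 14.4 = 1.104167
B = M_Y − A·M_X = 68.3 − 1.104167 × 60.2 = 1.83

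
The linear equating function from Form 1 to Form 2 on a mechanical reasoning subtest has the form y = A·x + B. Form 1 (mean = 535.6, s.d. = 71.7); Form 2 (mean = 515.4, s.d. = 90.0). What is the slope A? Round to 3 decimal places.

A = SD_Y / SD_X = 90.0 / 71.7 = 1.255

1.255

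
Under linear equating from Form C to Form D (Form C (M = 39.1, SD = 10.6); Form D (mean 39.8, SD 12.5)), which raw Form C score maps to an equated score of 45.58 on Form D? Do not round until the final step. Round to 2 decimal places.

Invert y = (SD_Y/SD_X)(x − M_X) + M_Y:
x = (SD_X/SD_Y)(y − M_Y) + M_X = (10.6/12.5)(45.58 − 39.8) + 39.1
x = 0.848000 × 5.780 + 39.1 = 44.00

44.00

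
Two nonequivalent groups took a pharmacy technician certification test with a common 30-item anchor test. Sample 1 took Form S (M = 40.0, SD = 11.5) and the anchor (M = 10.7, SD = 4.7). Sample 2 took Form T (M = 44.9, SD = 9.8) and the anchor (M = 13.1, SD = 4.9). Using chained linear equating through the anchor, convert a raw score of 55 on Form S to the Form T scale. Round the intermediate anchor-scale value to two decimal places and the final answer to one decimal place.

52.4

Form S → anchor (Sample 1): v = (4.7/11.5)(55 − 40.0) + 10.7 = 16.83
anchor → Form T (Sample 2): y = (9.8/4.9)(16.83 − 13.1) + 44.9 = 52.4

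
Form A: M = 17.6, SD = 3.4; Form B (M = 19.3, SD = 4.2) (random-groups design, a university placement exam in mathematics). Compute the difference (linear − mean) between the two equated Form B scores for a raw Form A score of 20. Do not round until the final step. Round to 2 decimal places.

0.56

Mean-equated: 20 + (19.3 − 17.6) = 21.70
Linear-equated: (4.2/3.4)(20 − 17.6) + 19.3 = 22.265
Difference = 22.265 − 21.70 = 0.56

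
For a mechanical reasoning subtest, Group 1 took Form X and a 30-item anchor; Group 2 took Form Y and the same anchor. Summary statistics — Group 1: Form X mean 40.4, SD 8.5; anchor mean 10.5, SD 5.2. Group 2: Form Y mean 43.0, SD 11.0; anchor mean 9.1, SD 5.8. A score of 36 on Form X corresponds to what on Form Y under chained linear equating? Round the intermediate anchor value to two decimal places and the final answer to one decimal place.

40.6

Form X → anchor (Group 1): v = (5.2/8.5)(36 − 40.4) + 10.5 = 7.81
anchor → Form Y (Group 2): y = (11.0/5.8)(7.81 − 9.1) + 43.0 = 40.6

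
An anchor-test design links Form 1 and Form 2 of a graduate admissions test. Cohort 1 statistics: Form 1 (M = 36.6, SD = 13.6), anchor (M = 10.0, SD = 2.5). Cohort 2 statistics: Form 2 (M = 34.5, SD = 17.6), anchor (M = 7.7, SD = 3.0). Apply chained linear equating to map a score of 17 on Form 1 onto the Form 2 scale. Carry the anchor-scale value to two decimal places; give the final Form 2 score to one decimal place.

Form 1 → anchor (Cohort 1): v = (2.5/13.6)(17 − 36.6) + 10.0 = 6.40
anchor → Form 2 (Cohort 2): y = (17.6/3.0)(6.40 − 7.7) + 34.5 = 26.9

26.9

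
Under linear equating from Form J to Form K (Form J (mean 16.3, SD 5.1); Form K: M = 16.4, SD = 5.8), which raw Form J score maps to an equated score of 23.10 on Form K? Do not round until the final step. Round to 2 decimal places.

Invert y = (SD_Y/SD_X)(x − M_X) + M_Y:
x = (SD_X/SD_Y)(y − M_Y) + M_X = (5.1/5.8)(23.10 − 16.4) + 16.3
x = 0.879310 × 6.700 + 16.3 = 22.19

22.19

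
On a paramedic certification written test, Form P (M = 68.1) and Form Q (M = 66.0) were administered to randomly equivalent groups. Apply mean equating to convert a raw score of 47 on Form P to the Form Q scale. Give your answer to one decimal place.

Mean equating: y = x + (M_Y − M_X) = 47 + (66.0 − 68.1) = 44.9

44.9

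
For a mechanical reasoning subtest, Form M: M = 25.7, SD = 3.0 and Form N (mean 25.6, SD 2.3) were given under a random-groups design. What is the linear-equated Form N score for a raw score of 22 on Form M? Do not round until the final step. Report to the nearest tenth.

Linear equating: y = (SD_Y/SD_X)(x − M_X) + M_Y
y = (2.3/3.0)(22 − 25.7) + 25.6
y = 0.766667 × -3.7 + 25.6 = -2.8367 + 25.6 = 22.8

22.8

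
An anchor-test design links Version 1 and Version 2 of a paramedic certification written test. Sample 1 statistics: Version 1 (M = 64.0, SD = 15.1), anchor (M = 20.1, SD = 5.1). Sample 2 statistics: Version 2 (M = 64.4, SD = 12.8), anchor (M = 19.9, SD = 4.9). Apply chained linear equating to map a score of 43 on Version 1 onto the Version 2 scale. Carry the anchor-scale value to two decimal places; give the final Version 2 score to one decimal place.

46.4

Version 1 → anchor (Sample 1): v = (5.1/15.1)(43 − 64.0) + 20.1 = 13.01
anchor → Version 2 (Sample 2): y = (12.8/4.9)(13.01 − 19.9) + 64.4 = 46.4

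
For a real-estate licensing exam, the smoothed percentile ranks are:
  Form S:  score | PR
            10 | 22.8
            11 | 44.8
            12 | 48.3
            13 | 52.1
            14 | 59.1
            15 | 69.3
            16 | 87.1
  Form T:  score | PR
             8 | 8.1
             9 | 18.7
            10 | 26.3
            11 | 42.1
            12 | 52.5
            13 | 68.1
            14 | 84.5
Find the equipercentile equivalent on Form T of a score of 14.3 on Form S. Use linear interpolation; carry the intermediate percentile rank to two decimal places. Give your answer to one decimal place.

PR of 14.3 on Form S: 59.1 + (14.3 − 14)/(15 − 14) × (69.3 − 59.1) = 62.16
On Form T, PR 62.16 falls between score 12 (PR 52.5) and 13 (PR 68.1).
Interpolate: 12 + (62.16 − 52.5)/(68.1 − 52.5) × (13 − 12) = 12.6

12.6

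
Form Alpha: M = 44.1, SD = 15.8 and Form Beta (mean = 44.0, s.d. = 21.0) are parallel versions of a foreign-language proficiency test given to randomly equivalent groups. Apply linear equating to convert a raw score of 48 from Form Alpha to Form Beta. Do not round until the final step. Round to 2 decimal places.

49.18

Linear equating: y = (SD_Y/SD_X)(x − M_X) + M_Y
y = (21.0/15.8)(48 − 44.1) + 44.0
y = 1.329114 × 3.9 + 44.0 = 5.1835 + 44.0 = 49.18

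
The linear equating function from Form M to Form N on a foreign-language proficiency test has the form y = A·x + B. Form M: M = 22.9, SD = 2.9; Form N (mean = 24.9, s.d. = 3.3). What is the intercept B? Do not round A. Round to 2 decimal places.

-1.16

A = SD_Y / SD_X = 3.3 / 2.9 = 1.137931
B = M_Y − A·M_X = 24.9 − 1.137931 × 22.9 = -1.16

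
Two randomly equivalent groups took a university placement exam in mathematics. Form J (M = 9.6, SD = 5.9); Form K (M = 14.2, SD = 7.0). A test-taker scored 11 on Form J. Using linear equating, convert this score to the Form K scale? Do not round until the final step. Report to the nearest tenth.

15.9

Linear equating: y = (SD_Y/SD_X)(x − M_X) + M_Y
y = (7.0/5.9)(11 − 9.6) + 14.2
y = 1.186441 × 1.4 + 14.2 = 1.6610 + 14.2 = 15.9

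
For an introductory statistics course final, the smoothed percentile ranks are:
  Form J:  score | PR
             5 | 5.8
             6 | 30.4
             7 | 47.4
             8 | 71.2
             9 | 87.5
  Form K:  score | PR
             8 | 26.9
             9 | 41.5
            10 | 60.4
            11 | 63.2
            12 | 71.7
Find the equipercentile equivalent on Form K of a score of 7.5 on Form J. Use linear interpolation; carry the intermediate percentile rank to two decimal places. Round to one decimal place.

PR of 7.5 on Form J: 47.4 + (7.5 − 7)/(8 − 7) × (71.2 − 47.4) = 59.30
On Form K, PR 59.30 falls between score 9 (PR 41.5) and 10 (PR 60.4).
Interpolate: 9 + (59.30 − 41.5)/(60.4 − 41.5) × (10 − 9) = 9.9

9.9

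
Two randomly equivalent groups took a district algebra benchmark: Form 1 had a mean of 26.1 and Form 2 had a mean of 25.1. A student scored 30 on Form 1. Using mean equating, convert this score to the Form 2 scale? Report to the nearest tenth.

Mean equating: y = x + (M_Y − M_X) = 30 + (25.1 − 26.1) = 29.0

29.0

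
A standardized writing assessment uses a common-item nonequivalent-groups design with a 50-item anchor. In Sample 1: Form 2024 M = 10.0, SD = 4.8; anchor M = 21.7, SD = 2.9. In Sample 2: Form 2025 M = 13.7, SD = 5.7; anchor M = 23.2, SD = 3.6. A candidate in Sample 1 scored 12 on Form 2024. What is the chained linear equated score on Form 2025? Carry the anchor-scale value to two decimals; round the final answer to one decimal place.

13.2

Form 2024 → anchor (Sample 1): v = (2.9/4.8)(12 − 10.0) + 21.7 = 22.91
anchor → Form 2025 (Sample 2): y = (5.7/3.6)(22.91 − 23.2) + 13.7 = 13.2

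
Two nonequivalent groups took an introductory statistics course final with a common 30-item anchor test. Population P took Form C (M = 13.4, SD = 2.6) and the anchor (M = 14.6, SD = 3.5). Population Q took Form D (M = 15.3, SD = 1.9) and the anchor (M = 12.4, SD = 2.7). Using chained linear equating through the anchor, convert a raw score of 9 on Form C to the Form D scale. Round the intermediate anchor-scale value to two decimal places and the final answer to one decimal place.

12.7

Form C → anchor (Population P): v = (3.5/2.6)(9 − 13.4) + 14.6 = 8.68
anchor → Form D (Population Q): y = (1.9/2.7)(8.68 − 12.4) + 15.3 = 12.7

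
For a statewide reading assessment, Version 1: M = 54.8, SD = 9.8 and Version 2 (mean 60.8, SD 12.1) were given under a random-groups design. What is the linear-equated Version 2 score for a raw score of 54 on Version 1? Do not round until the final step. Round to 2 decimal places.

Linear equating: y = (SD_Y/SD_X)(x − M_X) + M_Y
y = (12.1/9.8)(54 − 54.8) + 60.8
y = 1.234694 × -0.8 + 60.8 = -0.9878 + 60.8 = 59.81

59.81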